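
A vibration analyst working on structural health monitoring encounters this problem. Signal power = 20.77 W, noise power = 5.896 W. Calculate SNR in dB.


SNR in decibels:
SNR = 10 * log10(Ps / Pn)
    = 10 * log10(20.77 / 5.896)
    = 10 * log10(3.5227)
    = 10 * 0.5469
    = 5.47 dB

5.47 dB


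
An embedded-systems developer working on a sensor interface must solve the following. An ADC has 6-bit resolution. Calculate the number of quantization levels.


Number of quantization levels = 2^N
= 2^6
= 64

64


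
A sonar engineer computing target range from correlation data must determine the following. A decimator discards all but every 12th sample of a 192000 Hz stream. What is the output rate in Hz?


Decimation reduces the sample rate:
fs_out = fs_in / M
       = 192000 / 12
       = 16000.0 Hz

16000.0 Hz


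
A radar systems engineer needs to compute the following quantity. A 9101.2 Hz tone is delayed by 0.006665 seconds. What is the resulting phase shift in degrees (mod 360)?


Phase shift from frequency and time delay:
phi = 360 * f * t_delay
    = 360 * 9101.2 * 0.006665
    = 21837.42 degrees
    mod 360 = 237.42 degrees

237.42 degrees


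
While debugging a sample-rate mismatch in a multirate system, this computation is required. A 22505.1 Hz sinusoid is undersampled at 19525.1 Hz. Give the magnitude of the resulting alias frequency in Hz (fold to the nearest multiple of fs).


Compute the nearest integer multiple of fs to the signal:
n = round(22505.1 / 19525.1) = 1
f_alias = |22505.1 - 1 * 19525.1|
        = |22505.1 - 19525.1|
        = 2980.0 Hz

2980.0


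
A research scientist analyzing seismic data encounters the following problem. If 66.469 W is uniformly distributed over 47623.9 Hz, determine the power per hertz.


Power spectral density:
PSD = P / BW
    = 66.469 / 47623.9
    = 0.00139571 W/Hz

0.00139571 W/Hz


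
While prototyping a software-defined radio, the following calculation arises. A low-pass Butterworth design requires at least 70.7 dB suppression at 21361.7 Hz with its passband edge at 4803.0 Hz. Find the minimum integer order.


Butterworth filter order formula:
n = log10(10^(A/10) - 1) / (2 * log10(f_stop/f_pass))
10^(70.7/10) - 1 = 11748974.5494
f_stop/f_pass = 21361.7 / 4803.0 = 4.4476
n = 5.4542 -> ceil = 6

6


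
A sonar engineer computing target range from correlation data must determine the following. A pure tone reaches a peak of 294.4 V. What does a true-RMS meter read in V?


RMS voltage for a sinusoidal waveform:
V_rms = V_peak / sqrt(2)
      = 294.4 / 1.414214
      = 208.172 V

208.172 V


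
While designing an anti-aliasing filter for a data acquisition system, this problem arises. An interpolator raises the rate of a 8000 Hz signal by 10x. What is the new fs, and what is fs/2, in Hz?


Step 1 — output sample rate after interpolation by L:
fs_out = L * fs_in = 10 * 8000 = 80000 Hz

Step 2 — Nyquist frequency of the output stream:
f_Nyq = fs_out / 2 = 80000 / 2 = 40000.0 Hz

fs_out = 80000 Hz; f_Nyquist = 40000.0 Hz


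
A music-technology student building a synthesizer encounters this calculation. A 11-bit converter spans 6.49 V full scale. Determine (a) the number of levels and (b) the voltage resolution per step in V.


Step 1 — number of quantization levels:
L = 2^N = 2^11 = 2048

Step 2 — LSB step size:
delta = Vfs / L
      = 6.49 / 2048
      = 0.00316895 V

Levels = 2048; step size = 0.00316895 V


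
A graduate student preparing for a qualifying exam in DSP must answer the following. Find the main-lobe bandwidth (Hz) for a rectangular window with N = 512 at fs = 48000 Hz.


Main lobe width for a rectangular window:
Width = 2 * fs / N
      = 2 * 48000 / 512
      = 96000 / 512
      = 187.5 Hz

187.5 Hz


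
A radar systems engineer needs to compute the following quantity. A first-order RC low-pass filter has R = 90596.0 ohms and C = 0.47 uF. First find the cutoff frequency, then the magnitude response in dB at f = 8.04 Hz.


Step 1 — cutoff frequency:
fc = 1 / (2*pi*R*C)
C = 0.47 uF = 4.7e-07 F
fc = 1 / (2*pi*90596.0*4.7e-07)
   = 3.73778 Hz

Step 2 — magnitude at f = 8.04 Hz:
|H(f)| = 1 / sqrt(1 + (f/fc)^2)
f/fc = 8.04 / 3.73778 = 2.151009
|H| = 1 / sqrt(1 + 4.62684) = 0.4215681
|H|_dB = 20*log10(0.4215681) = -7.5 dB

fc = 3.73778 Hz; |H(8.04 Hz)| = -7.5 dB


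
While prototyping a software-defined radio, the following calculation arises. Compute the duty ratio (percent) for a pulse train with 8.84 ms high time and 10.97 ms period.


Duty cycle as a percentage:
DC = (t_on / T) * 100
   = (8.84 / 10.97) * 100
   = 0.805834 * 100
   = 80.58 %

80.58 %


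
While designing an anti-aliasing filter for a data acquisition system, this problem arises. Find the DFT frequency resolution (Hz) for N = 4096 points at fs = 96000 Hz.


DFT frequency resolution:
df = fs / N
   = 96000 / 4096
   = 23.4375 Hz

23.4375 Hz


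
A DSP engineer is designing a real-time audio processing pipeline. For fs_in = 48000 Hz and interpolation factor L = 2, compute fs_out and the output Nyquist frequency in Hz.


Step 1 — output sample rate after interpolation by L:
fs_out = L * fs_in = 2 * 48000 = 96000 Hz

Step 2 — Nyquist frequency of the output stream:
f_Nyq = fs_out / 2 = 96000 / 2 = 48000.0 Hz

fs_out = 96000 Hz; f_Nyquist = 48000.0 Hz


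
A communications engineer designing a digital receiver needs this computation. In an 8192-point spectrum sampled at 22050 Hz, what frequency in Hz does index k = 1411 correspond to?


Frequency of DFT bin k:
f_k = k * fs / N
    = 1411 * 22050 / 8192
    = 31112550 / 8192
    = 3797.919 Hz

3797.919 Hz


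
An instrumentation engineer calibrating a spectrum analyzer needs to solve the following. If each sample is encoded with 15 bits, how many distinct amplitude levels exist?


Number of quantization levels = 2^N
= 2^15
= 32768

32768


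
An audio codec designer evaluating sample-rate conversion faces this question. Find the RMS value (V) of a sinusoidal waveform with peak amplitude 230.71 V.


RMS voltage for a sinusoidal waveform:
V_rms = V_peak / sqrt(2)
      = 230.71 / 1.414214
      = 163.137 V

163.137 V


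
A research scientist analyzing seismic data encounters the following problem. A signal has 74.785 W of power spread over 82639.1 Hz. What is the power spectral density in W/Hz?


Power spectral density:
PSD = P / BW
    = 74.785 / 82639.1
    = 0.00090496 W/Hz

0.00090496 W/Hz


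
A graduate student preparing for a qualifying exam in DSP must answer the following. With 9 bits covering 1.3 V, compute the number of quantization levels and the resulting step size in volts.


Step 1 — number of quantization levels:
L = 2^N = 2^9 = 512

Step 2 — LSB step size:
delta = Vfs / L
      = 1.3 / 512
      = 0.00253906 V

Levels = 512; step size = 0.00253906 V


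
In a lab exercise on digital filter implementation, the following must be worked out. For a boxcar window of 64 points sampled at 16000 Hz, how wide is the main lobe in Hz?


Main lobe width for a rectangular window:
Width = 2 * fs / N
      = 2 * 16000 / 64
      = 32000 / 64
      = 500.0 Hz

500.0 Hz


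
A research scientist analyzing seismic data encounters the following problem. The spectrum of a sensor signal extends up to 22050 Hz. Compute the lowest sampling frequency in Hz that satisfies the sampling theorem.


The Nyquist rate is twice the maximum frequency component.
fs_min = 2 * fmax
      = 2 * 22050
      = 44100 Hz

44100


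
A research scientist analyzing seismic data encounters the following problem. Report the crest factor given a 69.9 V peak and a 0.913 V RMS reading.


Crest factor is the ratio of peak to RMS:
CF = V_peak / V_rms
   = 69.9 / 0.913
   = 76.5608

76.5608


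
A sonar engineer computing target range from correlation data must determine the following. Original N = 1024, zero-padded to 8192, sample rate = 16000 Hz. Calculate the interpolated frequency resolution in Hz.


Frequency resolution after zero-padding:
N_padded = 1024 * 8 = 8192
df = fs / N_padded
   = 16000 / 8192
   = 1.9531 Hz

1.9531 Hz


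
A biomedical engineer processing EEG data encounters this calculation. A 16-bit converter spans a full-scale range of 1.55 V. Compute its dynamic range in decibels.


Dynamic range from full-scale to LSB:
V_min = V_max / 2^bits = 1.55 / 2^16
DR = 20 * log10(V_max / V_min)
   = 20 * log10(2^16)
   = 20 * 16 * log10(2)
   = 96.33 dB

96.33 dB


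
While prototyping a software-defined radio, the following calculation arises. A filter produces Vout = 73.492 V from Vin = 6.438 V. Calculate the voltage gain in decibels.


Voltage gain in dB:
G = 20 * log10(Vout / Vin)
  = 20 * log10(73.492 / 6.438)
  = 20 * log10(11.415346)
  = 20 * 1.057489
  = 21.15 dB

21.15 dB


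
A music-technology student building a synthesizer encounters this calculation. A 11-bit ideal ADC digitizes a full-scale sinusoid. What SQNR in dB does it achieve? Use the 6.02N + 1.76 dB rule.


Theoretical SNR for a full-scale sinusoid:
SNR = 6.02 * N + 1.76
    = 6.02 * 11 + 1.76
    = 66.22 + 1.76
    = 67.98 dB

67.98 dB


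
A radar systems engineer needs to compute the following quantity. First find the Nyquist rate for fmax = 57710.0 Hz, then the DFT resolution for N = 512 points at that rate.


Step 1 — Nyquist sampling rate:
fs = 2 * fmax = 2 * 57710.0 = 115420.0 Hz

Step 2 — DFT bin spacing:
df = fs / N = 115420.0 / 512 = 225.4297 Hz

225.4297 Hz


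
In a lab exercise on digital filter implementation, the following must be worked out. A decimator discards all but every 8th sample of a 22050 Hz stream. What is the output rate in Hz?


Decimation reduces the sample rate:
fs_out = fs_in / M
       = 22050 / 8
       = 2756.25 Hz

2756.25 Hz


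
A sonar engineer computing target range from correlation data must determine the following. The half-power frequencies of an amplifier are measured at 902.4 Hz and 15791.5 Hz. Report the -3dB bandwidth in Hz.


Bandwidth is the difference of -3dB frequencies:
BW = f_high - f_low
   = 15791.5 - 902.4
   = 14889.1 Hz

14889.1 Hz


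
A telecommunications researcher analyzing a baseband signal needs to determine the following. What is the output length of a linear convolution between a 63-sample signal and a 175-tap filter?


Linear convolution output length:
L = N + M - 1
  = 63 + 175 - 1
  = 237 samples

237


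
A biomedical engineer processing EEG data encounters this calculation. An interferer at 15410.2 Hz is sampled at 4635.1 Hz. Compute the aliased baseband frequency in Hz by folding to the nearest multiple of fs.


Compute the nearest integer multiple of fs to the signal:
n = round(15410.2 / 4635.1) = 3
f_alias = |15410.2 - 3 * 4635.1|
        = |15410.2 - 13905.3|
        = 1504.9 Hz

1504.9


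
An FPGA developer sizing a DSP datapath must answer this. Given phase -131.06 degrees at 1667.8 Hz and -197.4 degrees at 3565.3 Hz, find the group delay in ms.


Group delay from phase difference:
tau = -d(phi)/d(omega)
d(phi) = -66.34 deg = -1.157851 rad
d(omega) = 2*pi*(3565.3 - 1667.8) = 11922.3441 rad/s
tau = -(-1.157851) / 11922.3441
    = 0.0971 ms

0.0971 ms


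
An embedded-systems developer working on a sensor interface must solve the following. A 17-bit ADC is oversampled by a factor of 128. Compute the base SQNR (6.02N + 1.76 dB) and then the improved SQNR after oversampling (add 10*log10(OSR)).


Step 1 — baseline SQNR at Nyquist:
SQNR_base = 6.02*N + 1.76
          = 6.02*17 + 1.76
          = 104.1 dB

Step 2 — oversampling processing gain:
G = 10*log10(OSR) = 10*log10(128) = 21.07 dB

Step 3 — total:
SQNR_total = 104.1 + 21.07 = 125.17 dB

Base SQNR = 104.1 dB; oversampled SQNR = 125.17 dB


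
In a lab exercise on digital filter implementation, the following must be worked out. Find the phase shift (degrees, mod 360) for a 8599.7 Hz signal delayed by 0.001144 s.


Phase shift from frequency and time delay:
phi = 360 * f * t_delay
    = 360 * 8599.7 * 0.001144
    = 3541.7 degrees
    mod 360 = 301.7 degrees

301.7 degrees


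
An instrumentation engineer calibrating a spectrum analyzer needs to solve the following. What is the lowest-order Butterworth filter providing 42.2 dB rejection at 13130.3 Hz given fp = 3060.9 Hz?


Butterworth filter order formula:
n = log10(10^(A/10) - 1) / (2 * log10(f_stop/f_pass))
10^(42.2/10) - 1 = 16594.8691
f_stop/f_pass = 13130.3 / 3060.9 = 4.2897
n = 3.3363 -> ceil = 4

4


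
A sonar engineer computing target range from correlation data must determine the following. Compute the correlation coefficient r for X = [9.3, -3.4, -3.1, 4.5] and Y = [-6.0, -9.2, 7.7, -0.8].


Pearson correlation coefficient (population):
r = cov(X,Y) / (std(X) * std(Y))
Mean X = 1.825, Mean Y = -2.075
Cov(X,Y) = -9.210625
Std(X) = 5.352278, Std(Y) = 6.390374
r = -0.2693

-0.2693


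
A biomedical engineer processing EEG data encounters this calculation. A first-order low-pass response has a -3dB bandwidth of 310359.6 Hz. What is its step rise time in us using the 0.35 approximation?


Rise time from bandwidth relationship:
tr = 0.35 / BW
   = 0.35 / 310359.6
   = 1.127724098e-06 s
   = 1.1277 us

1.1277 us


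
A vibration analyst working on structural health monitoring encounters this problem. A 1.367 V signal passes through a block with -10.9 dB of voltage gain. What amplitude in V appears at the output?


Output voltage from dB gain:
V_out = V_in * 10^(gain_dB / 20)
      = 1.367 * 10^(-10.9 / 20)
      = 1.367 * 0.285102
      = 0.3897 V

0.3897 V


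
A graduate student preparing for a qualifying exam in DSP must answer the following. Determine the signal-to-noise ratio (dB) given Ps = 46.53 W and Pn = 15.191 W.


SNR in decibels:
SNR = 10 * log10(Ps / Pn)
    = 10 * log10(46.53 / 15.191)
    = 10 * log10(3.063)
    = 10 * 0.4861
    = 4.86 dB

4.86 dB


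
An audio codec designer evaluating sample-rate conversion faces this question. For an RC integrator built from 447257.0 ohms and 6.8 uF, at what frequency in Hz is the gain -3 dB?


Cutoff frequency of a first-order RC filter:
fc = 1 / (2 * pi * R * C)
C = 6.8 uF = 6.8e-06 F
fc = 1 / (2 * pi * 447257.0 * 6.8e-06)
   = 1 / 19.109350554346
   = 0.05233 Hz

0.05233 Hz


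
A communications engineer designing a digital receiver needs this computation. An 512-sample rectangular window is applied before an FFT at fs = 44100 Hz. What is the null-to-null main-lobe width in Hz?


Main lobe width for a rectangular window:
Width = 2 * fs / N
      = 2 * 44100 / 512
      = 88200 / 512
      = 172.266 Hz

172.266 Hz


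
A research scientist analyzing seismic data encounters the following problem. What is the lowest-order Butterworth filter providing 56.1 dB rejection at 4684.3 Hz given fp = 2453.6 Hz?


Butterworth filter order formula:
n = log10(10^(A/10) - 1) / (2 * log10(f_stop/f_pass))
10^(56.1/10) - 1 = 407379.2778
f_stop/f_pass = 4684.3 / 2453.6 = 1.9092
n = 9.9879 -> ceil = 10

10


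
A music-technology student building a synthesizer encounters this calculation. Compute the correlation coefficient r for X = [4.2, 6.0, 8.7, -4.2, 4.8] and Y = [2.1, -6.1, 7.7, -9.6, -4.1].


Pearson correlation coefficient (population):
r = cov(X,Y) / (std(X) * std(Y))
Mean X = 3.9, Mean Y = -2.0
Cov(X,Y) = 19.77
Std(X) = 4.334974, Std(Y) = 6.162467
r = 0.7401

0.7401


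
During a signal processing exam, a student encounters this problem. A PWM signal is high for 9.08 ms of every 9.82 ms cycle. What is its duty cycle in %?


Duty cycle as a percentage:
DC = (t_on / T) * 100
   = (9.08 / 9.82) * 100
   = 0.924644 * 100
   = 92.46 %

92.46 %


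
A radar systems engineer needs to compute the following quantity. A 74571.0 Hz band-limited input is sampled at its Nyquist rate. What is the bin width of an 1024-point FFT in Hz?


Step 1 — Nyquist sampling rate:
fs = 2 * fmax = 2 * 74571.0 = 149142.0 Hz

Step 2 — DFT bin spacing:
df = fs / N = 149142.0 / 1024 = 145.6465 Hz

145.6465 Hz


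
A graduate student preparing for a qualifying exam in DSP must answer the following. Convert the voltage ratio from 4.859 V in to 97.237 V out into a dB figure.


Voltage gain in dB:
G = 20 * log10(Vout / Vin)
  = 20 * log10(97.237 / 4.859)
  = 20 * log10(20.011731)
  = 20 * 1.301285
  = 26.03 dB

26.03 dB


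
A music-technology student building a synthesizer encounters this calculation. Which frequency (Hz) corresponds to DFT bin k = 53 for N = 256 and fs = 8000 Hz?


Frequency of DFT bin k:
f_k = k * fs / N
    = 53 * 8000 / 256
    = 424000 / 256
    = 1656.25 Hz

1656.25 Hz


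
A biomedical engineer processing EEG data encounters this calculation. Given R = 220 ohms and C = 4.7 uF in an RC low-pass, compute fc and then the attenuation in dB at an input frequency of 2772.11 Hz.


Step 1 — cutoff frequency:
fc = 1 / (2*pi*R*C)
C = 4.7 uF = 4.7e-06 F
fc = 1 / (2*pi*220*4.7e-06)
   = 153.922 Hz

Step 2 — magnitude at f = 2772.11 Hz:
|H(f)| = 1 / sqrt(1 + (f/fc)^2)
f/fc = 2772.11 / 153.922 = 18.009836
|H| = 1 / sqrt(1 + 324.354193) = 0.0554398
|H|_dB = 20*log10(0.0554398) = -25.12 dB

fc = 153.922 Hz; |H(2772.11 Hz)| = -25.12 dB


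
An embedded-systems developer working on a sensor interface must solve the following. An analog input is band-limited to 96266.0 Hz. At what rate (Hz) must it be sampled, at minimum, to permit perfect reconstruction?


The Nyquist rate is twice the maximum frequency component.
fs_min = 2 * fmax
      = 2 * 96266.0
      = 192532.0 Hz

192532.0


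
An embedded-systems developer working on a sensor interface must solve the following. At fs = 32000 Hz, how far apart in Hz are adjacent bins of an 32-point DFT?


DFT frequency resolution:
df = fs / N
   = 32000 / 32
   = 1000.0 Hz

1000.0 Hz


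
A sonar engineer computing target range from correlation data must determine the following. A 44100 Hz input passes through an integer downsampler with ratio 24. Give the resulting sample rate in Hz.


Decimation reduces the sample rate:
fs_out = fs_in / M
       = 44100 / 24
       = 1837.5 Hz

1837.5 Hz


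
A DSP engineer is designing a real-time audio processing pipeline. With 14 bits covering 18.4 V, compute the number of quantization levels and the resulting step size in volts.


Step 1 — number of quantization levels:
L = 2^N = 2^14 = 16384

Step 2 — LSB step size:
delta = Vfs / L
      = 18.4 / 16384
      = 0.00112305 V

Levels = 16384; step size = 0.00112305 V


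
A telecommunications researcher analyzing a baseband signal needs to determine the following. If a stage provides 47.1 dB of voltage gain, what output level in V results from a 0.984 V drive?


Output voltage from dB gain:
V_out = V_in * 10^(gain_dB / 20)
      = 0.984 * 10^(47.1 / 20)
      = 0.984 * 226.464431
      = 222.841 V

222.841 V


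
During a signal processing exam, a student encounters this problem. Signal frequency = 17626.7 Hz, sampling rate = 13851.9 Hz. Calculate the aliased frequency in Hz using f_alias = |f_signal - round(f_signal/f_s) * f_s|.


Compute the nearest integer multiple of fs to the signal:
n = round(17626.7 / 13851.9) = 1
f_alias = |17626.7 - 1 * 13851.9|
        = |17626.7 - 13851.9|
        = 3774.8 Hz

3774.8


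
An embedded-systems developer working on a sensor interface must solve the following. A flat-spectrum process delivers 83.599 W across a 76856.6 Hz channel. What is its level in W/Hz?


Power spectral density:
PSD = P / BW
    = 83.599 / 76856.6
    = 0.00108773 W/Hz

0.00108773 W/Hz


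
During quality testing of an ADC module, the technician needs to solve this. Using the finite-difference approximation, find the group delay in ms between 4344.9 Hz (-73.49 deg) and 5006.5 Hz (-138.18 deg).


Group delay from phase difference:
tau = -d(phi)/d(omega)
d(phi) = -64.69 deg = -1.129053 rad
d(omega) = 2*pi*(5006.5 - 4344.9) = 4156.9554 rad/s
tau = -(-1.129053) / 4156.9554
    = 0.2716 ms

0.2716 ms


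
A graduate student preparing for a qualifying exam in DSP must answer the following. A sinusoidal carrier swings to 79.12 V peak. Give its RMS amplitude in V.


RMS voltage for a sinusoidal waveform:
V_rms = V_peak / sqrt(2)
      = 79.12 / 1.414214
      = 55.946 V

55.946 V


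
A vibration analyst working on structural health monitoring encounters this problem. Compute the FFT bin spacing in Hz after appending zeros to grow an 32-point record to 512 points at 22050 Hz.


Frequency resolution after zero-padding:
N_padded = 32 * 16 = 512
df = fs / N_padded
   = 22050 / 512
   = 43.0664 Hz

43.0664 Hz


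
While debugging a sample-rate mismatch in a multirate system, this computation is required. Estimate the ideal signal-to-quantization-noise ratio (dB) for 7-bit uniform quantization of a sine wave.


Theoretical SNR for a full-scale sinusoid:
SNR = 6.02 * N + 1.76
    = 6.02 * 7 + 1.76
    = 42.14 + 1.76
    = 43.9 dB

43.9 dB


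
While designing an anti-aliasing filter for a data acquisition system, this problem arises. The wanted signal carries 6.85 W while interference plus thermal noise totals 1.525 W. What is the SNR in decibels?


SNR in decibels:
SNR = 10 * log10(Ps / Pn)
    = 10 * log10(6.85 / 1.525)
    = 10 * log10(4.4918)
    = 10 * 0.6524
    = 6.52 dB

6.52 dB


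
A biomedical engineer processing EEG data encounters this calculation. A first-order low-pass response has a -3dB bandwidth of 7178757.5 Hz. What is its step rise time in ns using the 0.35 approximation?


Rise time from bandwidth relationship:
tr = 0.35 / BW
   = 0.35 / 7178757.5
   = 4.875495516e-08 s
   = 48.755 ns

48.755 ns


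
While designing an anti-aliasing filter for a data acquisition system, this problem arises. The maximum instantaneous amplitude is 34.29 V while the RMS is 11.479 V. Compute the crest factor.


Crest factor is the ratio of peak to RMS:
CF = V_peak / V_rms
   = 34.29 / 11.479
   = 2.9872

2.9872


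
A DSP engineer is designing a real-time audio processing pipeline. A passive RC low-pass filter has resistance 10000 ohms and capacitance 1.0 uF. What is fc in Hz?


Cutoff frequency of a first-order RC filter:
fc = 1 / (2 * pi * R * C)
C = 1.0 uF = 1e-06 F
fc = 1 / (2 * pi * 10000 * 1e-06)
   = 1 / 0.062831853071796
   = 15.915494 Hz

15.915494 Hz


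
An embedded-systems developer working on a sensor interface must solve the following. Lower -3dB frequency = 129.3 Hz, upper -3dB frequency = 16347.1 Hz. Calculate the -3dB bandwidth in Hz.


Bandwidth is the difference of -3dB frequencies:
BW = f_high - f_low
   = 16347.1 - 129.3
   = 16217.8 Hz

16217.8 Hz


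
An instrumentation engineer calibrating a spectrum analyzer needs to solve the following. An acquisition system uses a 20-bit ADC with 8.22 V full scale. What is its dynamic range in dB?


Dynamic range from full-scale to LSB:
V_min = V_max / 2^bits = 8.22 / 2^20
DR = 20 * log10(V_max / V_min)
   = 20 * log10(2^20)
   = 20 * 20 * log10(2)
   = 120.41 dB

120.41 dB


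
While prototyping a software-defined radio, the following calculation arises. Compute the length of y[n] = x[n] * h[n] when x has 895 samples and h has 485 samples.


Linear convolution output length:
L = N + M - 1
  = 895 + 485 - 1
  = 1379 samples

1379


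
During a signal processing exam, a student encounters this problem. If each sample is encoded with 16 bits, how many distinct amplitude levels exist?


Number of quantization levels = 2^N
= 2^16
= 65536

65536


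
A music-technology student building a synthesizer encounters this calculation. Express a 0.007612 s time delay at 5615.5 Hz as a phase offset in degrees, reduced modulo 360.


Phase shift from frequency and time delay:
phi = 360 * f * t_delay
    = 360 * 5615.5 * 0.007612
    = 15388.27 degrees
    mod 360 = 268.27 degrees

268.27 degrees


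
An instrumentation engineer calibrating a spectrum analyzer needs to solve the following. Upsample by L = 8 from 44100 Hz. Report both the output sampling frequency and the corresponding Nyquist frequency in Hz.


Step 1 — output sample rate after interpolation by L:
fs_out = L * fs_in = 8 * 44100 = 352800 Hz

Step 2 — Nyquist frequency of the output stream:
f_Nyq = fs_out / 2 = 352800 / 2 = 176400.0 Hz

fs_out = 352800 Hz; f_Nyquist = 176400.0 Hz


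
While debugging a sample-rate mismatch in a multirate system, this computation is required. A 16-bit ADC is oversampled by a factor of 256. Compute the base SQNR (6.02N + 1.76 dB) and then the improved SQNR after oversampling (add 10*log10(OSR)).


Step 1 — baseline SQNR at Nyquist:
SQNR_base = 6.02*N + 1.76
          = 6.02*16 + 1.76
          = 98.08 dB

Step 2 — oversampling processing gain:
G = 10*log10(OSR) = 10*log10(256) = 24.08 dB

Step 3 — total:
SQNR_total = 98.08 + 24.08 = 122.16 dB

Base SQNR = 98.08 dB; oversampled SQNR = 122.16 dB


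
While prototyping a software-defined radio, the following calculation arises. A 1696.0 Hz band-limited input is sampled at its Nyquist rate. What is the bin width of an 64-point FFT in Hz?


Step 1 — Nyquist sampling rate:
fs = 2 * fmax = 2 * 1696.0 = 3392.0 Hz

Step 2 — DFT bin spacing:
df = fs / N = 3392.0 / 64 = 53.0 Hz

53.0 Hz


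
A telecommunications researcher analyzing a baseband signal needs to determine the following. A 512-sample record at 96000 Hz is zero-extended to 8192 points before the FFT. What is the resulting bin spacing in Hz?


Frequency resolution after zero-padding:
N_padded = 512 * 16 = 8192
df = fs / N_padded
   = 96000 / 8192
   = 11.7188 Hz

11.7188 Hz


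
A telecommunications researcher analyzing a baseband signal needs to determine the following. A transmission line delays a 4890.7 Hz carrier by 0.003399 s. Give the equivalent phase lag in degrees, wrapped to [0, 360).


Phase shift from frequency and time delay:
phi = 360 * f * t_delay
    = 360 * 4890.7 * 0.003399
    = 5984.46 degrees
    mod 360 = 224.46 degrees

224.46 degrees


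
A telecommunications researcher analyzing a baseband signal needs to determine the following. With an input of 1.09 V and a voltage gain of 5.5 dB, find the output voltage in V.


Output voltage from dB gain:
V_out = V_in * 10^(gain_dB / 20)
      = 1.09 * 10^(5.5 / 20)
      = 1.09 * 1.883649
      = 2.0532 V

2.0532 V


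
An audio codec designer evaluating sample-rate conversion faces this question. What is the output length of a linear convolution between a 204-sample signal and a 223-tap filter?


Linear convolution output length:
L = N + M - 1
  = 204 + 223 - 1
  = 426 samples

426


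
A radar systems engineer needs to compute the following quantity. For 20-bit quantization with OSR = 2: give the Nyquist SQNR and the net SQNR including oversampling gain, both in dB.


Step 1 — baseline SQNR at Nyquist:
SQNR_base = 6.02*N + 1.76
          = 6.02*20 + 1.76
          = 122.16 dB

Step 2 — oversampling processing gain:
G = 10*log10(OSR) = 10*log10(2) = 3.01 dB

Step 3 — total:
SQNR_total = 122.16 + 3.01 = 125.17 dB

Base SQNR = 122.16 dB; oversampled SQNR = 125.17 dB


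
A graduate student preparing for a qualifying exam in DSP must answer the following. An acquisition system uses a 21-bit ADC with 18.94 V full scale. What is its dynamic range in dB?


Dynamic range from full-scale to LSB:
V_min = V_max / 2^bits = 18.94 / 2^21
DR = 20 * log10(V_max / V_min)
   = 20 * log10(2^21)
   = 20 * 21 * log10(2)
   = 126.43 dB

126.43 dB


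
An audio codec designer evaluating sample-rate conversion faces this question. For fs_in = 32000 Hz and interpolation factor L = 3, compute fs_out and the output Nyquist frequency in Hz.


Step 1 — output sample rate after interpolation by L:
fs_out = L * fs_in = 3 * 32000 = 96000 Hz

Step 2 — Nyquist frequency of the output stream:
f_Nyq = fs_out / 2 = 96000 / 2 = 48000.0 Hz

fs_out = 96000 Hz; f_Nyquist = 48000.0 Hz


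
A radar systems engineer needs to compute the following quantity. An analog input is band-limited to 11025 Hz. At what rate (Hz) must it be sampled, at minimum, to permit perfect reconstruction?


The Nyquist rate is twice the maximum frequency component.
fs_min = 2 * fmax
      = 2 * 11025
      = 22050 Hz

22050


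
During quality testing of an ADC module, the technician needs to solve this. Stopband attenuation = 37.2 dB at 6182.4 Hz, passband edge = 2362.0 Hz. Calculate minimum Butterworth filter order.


Butterworth filter order formula:
n = log10(10^(A/10) - 1) / (2 * log10(f_stop/f_pass))
10^(37.2/10) - 1 = 5247.0746
f_stop/f_pass = 6182.4 / 2362.0 = 2.6174
n = 4.451 -> ceil = 5

5


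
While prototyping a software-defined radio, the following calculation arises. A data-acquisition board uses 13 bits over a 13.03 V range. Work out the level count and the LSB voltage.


Step 1 — number of quantization levels:
L = 2^N = 2^13 = 8192

Step 2 — LSB step size:
delta = Vfs / L
      = 13.03 / 8192
      = 0.00159058 V

Levels = 8192; step size = 0.00159058 V


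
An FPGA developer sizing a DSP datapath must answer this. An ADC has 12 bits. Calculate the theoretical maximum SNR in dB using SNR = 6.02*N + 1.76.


Theoretical SNR for a full-scale sinusoid:
SNR = 6.02 * N + 1.76
    = 6.02 * 12 + 1.76
    = 72.24 + 1.76
    = 74.0 dB

74.0 dB


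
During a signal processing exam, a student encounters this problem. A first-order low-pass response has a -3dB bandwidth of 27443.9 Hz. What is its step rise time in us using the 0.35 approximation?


Rise time from bandwidth relationship:
tr = 0.35 / BW
   = 0.35 / 27443.9
   = 1.275328944e-05 s
   = 12.7533 us

12.7533 us


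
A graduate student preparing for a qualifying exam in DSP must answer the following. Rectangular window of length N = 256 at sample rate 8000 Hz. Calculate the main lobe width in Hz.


Main lobe width for a rectangular window:
Width = 2 * fs / N
      = 2 * 8000 / 256
      = 16000 / 256
      = 62.5 Hz

62.5 Hz


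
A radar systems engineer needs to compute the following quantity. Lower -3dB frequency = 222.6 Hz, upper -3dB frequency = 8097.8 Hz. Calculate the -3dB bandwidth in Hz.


Bandwidth is the difference of -3dB frequencies:
BW = f_high - f_low
   = 8097.8 - 222.6
   = 7875.2 Hz

7875.2 Hz


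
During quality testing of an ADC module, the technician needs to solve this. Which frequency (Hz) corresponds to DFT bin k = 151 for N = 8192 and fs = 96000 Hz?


Frequency of DFT bin k:
f_k = k * fs / N
    = 151 * 96000 / 8192
    = 14496000 / 8192
    = 1769.531 Hz

1769.531 Hz


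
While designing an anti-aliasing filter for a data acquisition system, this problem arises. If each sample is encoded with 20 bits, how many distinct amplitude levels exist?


Number of quantization levels = 2^N
= 2^20
= 1048576

1048576


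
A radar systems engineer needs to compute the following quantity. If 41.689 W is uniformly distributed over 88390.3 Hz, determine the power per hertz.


Power spectral density:
PSD = P / BW
    = 41.689 / 88390.3
    = 0.00047165 W/Hz

0.00047165 W/Hz


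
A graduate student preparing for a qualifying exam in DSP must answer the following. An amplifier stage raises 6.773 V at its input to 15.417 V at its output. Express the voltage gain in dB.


Voltage gain in dB:
G = 20 * log10(Vout / Vin)
  = 20 * log10(15.417 / 6.773)
  = 20 * log10(2.276244)
  = 20 * 0.357219
  = 7.14 dB

7.14 dB


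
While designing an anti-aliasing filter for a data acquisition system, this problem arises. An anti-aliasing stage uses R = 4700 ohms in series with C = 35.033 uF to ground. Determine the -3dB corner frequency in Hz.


Cutoff frequency of a first-order RC filter:
fc = 1 / (2 * pi * R * C)
C = 35.033 uF = 3.5033e-05 F
fc = 1 / (2 * pi * 4700 * 3.5033e-05)
   = 1 / 1.0345585050722
   = 0.966596 Hz

0.966596 Hz


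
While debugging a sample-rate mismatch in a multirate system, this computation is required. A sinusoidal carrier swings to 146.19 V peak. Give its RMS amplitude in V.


RMS voltage for a sinusoidal waveform:
V_rms = V_peak / sqrt(2)
      = 146.19 / 1.414214
      = 103.372 V

103.372 V


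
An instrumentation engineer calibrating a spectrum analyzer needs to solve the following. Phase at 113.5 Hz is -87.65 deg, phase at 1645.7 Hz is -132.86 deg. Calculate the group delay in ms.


Group delay from phase difference:
tau = -d(phi)/d(omega)
d(phi) = -45.21 deg = -0.789063 rad
d(omega) = 2*pi*(1645.7 - 113.5) = 9627.0965 rad/s
tau = -(-0.789063) / 9627.0965
    = 0.082 ms

0.082 ms


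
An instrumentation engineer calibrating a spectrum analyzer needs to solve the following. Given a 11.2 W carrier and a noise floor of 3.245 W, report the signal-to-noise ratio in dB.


SNR in decibels:
SNR = 10 * log10(Ps / Pn)
    = 10 * log10(11.2 / 3.245)
    = 10 * log10(3.4515)
    = 10 * 0.538
    = 5.38 dB

5.38 dB


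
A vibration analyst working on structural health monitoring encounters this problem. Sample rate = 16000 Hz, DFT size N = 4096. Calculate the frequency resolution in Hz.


DFT frequency resolution:
df = fs / N
   = 16000 / 4096
   = 3.9062 Hz

3.9062 Hz


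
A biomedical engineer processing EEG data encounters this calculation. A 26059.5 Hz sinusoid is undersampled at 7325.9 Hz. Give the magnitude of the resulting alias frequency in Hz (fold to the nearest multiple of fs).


Compute the nearest integer multiple of fs to the signal:
n = round(26059.5 / 7325.9) = 4
f_alias = |26059.5 - 4 * 7325.9|
        = |26059.5 - 29303.6|
        = 3244.1 Hz

3244.1


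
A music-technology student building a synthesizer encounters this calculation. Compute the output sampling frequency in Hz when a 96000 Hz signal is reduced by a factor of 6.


Decimation reduces the sample rate:
fs_out = fs_in / M
       = 96000 / 6
       = 16000.0 Hz

16000.0 Hz


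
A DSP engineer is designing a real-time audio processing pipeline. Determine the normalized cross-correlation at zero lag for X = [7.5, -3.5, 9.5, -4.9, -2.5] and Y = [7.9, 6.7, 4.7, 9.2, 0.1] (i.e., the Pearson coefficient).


Pearson correlation coefficient (population):
r = cov(X,Y) / (std(X) * std(Y))
Mean X = 1.22, Mean Y = 5.72
Cov(X,Y) = 0.0456
Std(X) = 6.026077, Std(Y) = 3.176413
r = 0.0024

0.0024


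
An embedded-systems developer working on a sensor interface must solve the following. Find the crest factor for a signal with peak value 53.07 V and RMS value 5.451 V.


Crest factor is the ratio of peak to RMS:
CF = V_peak / V_rms
   = 53.07 / 5.451
   = 9.7358

9.7358


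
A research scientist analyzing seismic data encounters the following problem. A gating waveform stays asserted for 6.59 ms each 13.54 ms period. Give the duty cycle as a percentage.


Duty cycle as a percentage:
DC = (t_on / T) * 100
   = (6.59 / 13.54) * 100
   = 0.486706 * 100
   = 48.67 %

48.67 %


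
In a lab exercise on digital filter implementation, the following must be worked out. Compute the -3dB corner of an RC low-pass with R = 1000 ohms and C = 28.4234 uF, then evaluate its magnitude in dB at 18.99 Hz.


Step 1 — cutoff frequency:
fc = 1 / (2*pi*R*C)
C = 28.4234 uF = 2.84234e-05 F
fc = 1 / (2*pi*1000*2.84234e-05)
   = 5.59943 Hz

Step 2 — magnitude at f = 18.99 Hz:
|H(f)| = 1 / sqrt(1 + (f/fc)^2)
f/fc = 18.99 / 5.59943 = 3.391417
|H| = 1 / sqrt(1 + 11.501709) = 0.2828234
|H|_dB = 20*log10(0.2828234) = -10.97 dB

fc = 5.59943 Hz; |H(18.99 Hz)| = -10.97 dB


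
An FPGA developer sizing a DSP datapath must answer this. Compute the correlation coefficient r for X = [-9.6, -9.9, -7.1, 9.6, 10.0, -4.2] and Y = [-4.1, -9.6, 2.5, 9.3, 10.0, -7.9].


Pearson correlation coefficient (population):
r = cov(X,Y) / (std(X) * std(Y))
Mean X = -1.8667, Mean Y = 0.0333
Cov(X,Y) = 56.580556
Std(X) = 8.460431, Std(Y) = 7.790093
r = 0.8585

0.8585


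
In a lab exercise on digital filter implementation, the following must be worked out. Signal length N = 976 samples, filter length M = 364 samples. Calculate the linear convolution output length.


Linear convolution output length:
L = N + M - 1
  = 976 + 364 - 1
  = 1339 samples

1339


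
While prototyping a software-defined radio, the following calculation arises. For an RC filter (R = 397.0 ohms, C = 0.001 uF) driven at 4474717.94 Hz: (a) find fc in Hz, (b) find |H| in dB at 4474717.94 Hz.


Step 1 — cutoff frequency:
fc = 1 / (2*pi*R*C)
C = 0.001 uF = 1e-09 F
fc = 1 / (2*pi*397.0*1e-09)
   = 400894.063 Hz

Step 2 — magnitude at f = 4474717.94 Hz:
|H(f)| = 1 / sqrt(1 + (f/fc)^2)
f/fc = 4474717.94 / 400894.063 = 11.161846
|H| = 1 / sqrt(1 + 124.586806) = 0.0892335
|H|_dB = 20*log10(0.0892335) = -20.99 dB

fc = 400894.063 Hz; |H(4474717.94 Hz)| = -20.99 dB


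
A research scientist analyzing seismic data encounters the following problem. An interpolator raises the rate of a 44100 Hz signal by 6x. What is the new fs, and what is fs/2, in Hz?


Step 1 — output sample rate after interpolation by L:
fs_out = L * fs_in = 6 * 44100 = 264600 Hz

Step 2 — Nyquist frequency of the output stream:
f_Nyq = fs_out / 2 = 264600 / 2 = 132300.0 Hz

fs_out = 264600 Hz; f_Nyquist = 132300.0 Hz


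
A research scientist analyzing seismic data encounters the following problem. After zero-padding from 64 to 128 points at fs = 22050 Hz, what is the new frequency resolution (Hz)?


Frequency resolution after zero-padding:
N_padded = 64 * 2 = 128
df = fs / N_padded
   = 22050 / 128
   = 172.2656 Hz

172.2656 Hz


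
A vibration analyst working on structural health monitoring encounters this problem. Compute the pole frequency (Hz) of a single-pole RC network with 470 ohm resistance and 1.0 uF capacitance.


Cutoff frequency of a first-order RC filter:
fc = 1 / (2 * pi * R * C)
C = 1.0 uF = 1e-06 F
fc = 1 / (2 * pi * 470 * 1e-06)
   = 1 / 0.0029530970943744
   = 338.627538 Hz

338.627538 Hz


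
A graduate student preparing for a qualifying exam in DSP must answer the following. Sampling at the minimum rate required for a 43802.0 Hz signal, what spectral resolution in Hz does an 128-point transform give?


Step 1 — Nyquist sampling rate:
fs = 2 * fmax = 2 * 43802.0 = 87604.0 Hz

Step 2 — DFT bin spacing:
df = fs / N = 87604.0 / 128 = 684.4062 Hz

684.4062 Hz


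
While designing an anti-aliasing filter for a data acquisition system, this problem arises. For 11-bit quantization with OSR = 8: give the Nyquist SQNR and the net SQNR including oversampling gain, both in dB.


Step 1 — baseline SQNR at Nyquist:
SQNR_base = 6.02*N + 1.76
          = 6.02*11 + 1.76
          = 67.98 dB

Step 2 — oversampling processing gain:
G = 10*log10(OSR) = 10*log10(8) = 9.03 dB

Step 3 — total:
SQNR_total = 67.98 + 9.03 = 77.01 dB

Base SQNR = 67.98 dB; oversampled SQNR = 77.01 dB


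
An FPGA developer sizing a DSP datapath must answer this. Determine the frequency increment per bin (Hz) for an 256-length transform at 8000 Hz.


DFT frequency resolution:
df = fs / N
   = 8000 / 256
   = 31.25 Hz

31.25 Hz


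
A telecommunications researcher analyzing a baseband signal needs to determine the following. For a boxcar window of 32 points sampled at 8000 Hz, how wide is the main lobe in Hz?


Main lobe width for a rectangular window:
Width = 2 * fs / N
      = 2 * 8000 / 32
      = 16000 / 32
      = 500.0 Hz

500.0 Hz


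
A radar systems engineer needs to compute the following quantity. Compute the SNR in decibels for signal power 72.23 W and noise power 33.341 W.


SNR in decibels:
SNR = 10 * log10(Ps / Pn)
    = 10 * log10(72.23 / 33.341)
    = 10 * log10(2.1664)
    = 10 * 0.3357
    = 3.36 dB

3.36 dB


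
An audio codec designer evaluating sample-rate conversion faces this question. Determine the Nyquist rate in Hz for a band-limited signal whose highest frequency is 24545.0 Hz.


The Nyquist rate is twice the maximum frequency component.
fs_min = 2 * fmax
      = 2 * 24545.0
      = 49090.0 Hz

49090.0


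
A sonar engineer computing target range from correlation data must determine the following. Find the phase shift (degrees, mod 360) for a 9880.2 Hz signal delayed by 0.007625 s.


Phase shift from frequency and time delay:
phi = 360 * f * t_delay
    = 360 * 9880.2 * 0.007625
    = 27121.15 degrees
    mod 360 = 121.15 degrees

121.15 degrees
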